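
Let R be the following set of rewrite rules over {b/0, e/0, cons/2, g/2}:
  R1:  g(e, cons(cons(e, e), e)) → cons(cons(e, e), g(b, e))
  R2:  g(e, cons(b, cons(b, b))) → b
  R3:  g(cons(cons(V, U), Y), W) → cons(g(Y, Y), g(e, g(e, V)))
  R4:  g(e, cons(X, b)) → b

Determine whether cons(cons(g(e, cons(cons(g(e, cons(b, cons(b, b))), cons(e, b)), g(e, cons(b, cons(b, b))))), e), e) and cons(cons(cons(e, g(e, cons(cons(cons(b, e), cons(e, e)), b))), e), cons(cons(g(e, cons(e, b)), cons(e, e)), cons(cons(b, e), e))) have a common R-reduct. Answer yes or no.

Reduce t₁ = cons(cons(g(e, cons(cons(g(e, cons(b, cons(b, b))), cons(e, b)), g(e, cons(b, cons(b, b))))), e), e):
1. cons(cons(g(e, cons(cons(g(e, cons(b, cons(b, b))), cons(e, b)), g(e, cons(b, cons(b, b))))), e), e)  →  cons(cons(g(e, cons(cons(b, cons(e, b)), g(e, cons(b, cons(b, b))))), e), e)   [R2 at 1.1.2.1.1]
2. cons(cons(g(e, cons(cons(b, cons(e, b)), g(e, cons(b, cons(b, b))))), e), e)  →  cons(cons(g(e, cons(cons(b, cons(e, b)), b)), e), e)   [R2 at 1.1.2.2]
3. cons(cons(g(e, cons(cons(b, cons(e, b)), b)), e), e)  →  cons(cons(b, e), e)   [R4 at 1.1]

Reduce t₂ = cons(cons(cons(e, g(e, cons(cons(cons(b, e), cons(e, e)), b))), e), cons(cons(g(e, cons(e, b)), cons(e, e)), cons(cons(b, e), e))):
1. cons(cons(cons(e, g(e, cons(cons(cons(b, e), cons(e, e)), b))), e), cons(cons(g(e, cons(e, b)), cons(e, e)), cons(cons(b, e), e)))  →  cons(cons(cons(e, b), e), cons(cons(g(e, cons(e, b)), cons(e, e)), cons(cons(b, e), e)))   [R4 at 1.1.2]
2. cons(cons(cons(e, b), e), cons(cons(g(e, cons(e, b)), cons(e, e)), cons(cons(b, e), e)))  →  cons(cons(cons(e, b), e), cons(cons(b, cons(e, e)), cons(cons(b, e), e)))   [R4 at 2.1.1]

no — NF(t₁) = cons(cons(b, e), e), NF(t₂) = cons(cons(cons(e, b), e), cons(cons(b, cons(e, e)), cons(cons(b, e), e)))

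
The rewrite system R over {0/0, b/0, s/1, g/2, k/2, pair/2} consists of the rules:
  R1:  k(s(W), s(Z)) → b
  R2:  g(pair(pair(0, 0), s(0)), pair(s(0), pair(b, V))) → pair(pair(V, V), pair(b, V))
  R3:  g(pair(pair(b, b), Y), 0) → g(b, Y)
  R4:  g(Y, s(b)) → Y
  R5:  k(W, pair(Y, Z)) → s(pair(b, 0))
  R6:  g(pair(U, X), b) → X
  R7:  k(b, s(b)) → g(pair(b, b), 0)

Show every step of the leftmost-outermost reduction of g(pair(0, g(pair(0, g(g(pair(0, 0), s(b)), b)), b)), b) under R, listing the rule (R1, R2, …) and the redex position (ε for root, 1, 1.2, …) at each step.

0

1. g(pair(0, g(pair(0, g(g(pair(0, 0), s(b)), b)), b)), b)  →  g(pair(0, g(g(pair(0, 0), s(b)), b)), b)   [R6 at ε]
2. g(pair(0, g(g(pair(0, 0), s(b)), b)), b)  →  g(g(pair(0, 0), s(b)), b)   [R6 at ε]
3. g(g(pair(0, 0), s(b)), b)  →  g(pair(0, 0), b)   [R4 at 1]
4. g(pair(0, 0), b)  →  0   [R6 at ε]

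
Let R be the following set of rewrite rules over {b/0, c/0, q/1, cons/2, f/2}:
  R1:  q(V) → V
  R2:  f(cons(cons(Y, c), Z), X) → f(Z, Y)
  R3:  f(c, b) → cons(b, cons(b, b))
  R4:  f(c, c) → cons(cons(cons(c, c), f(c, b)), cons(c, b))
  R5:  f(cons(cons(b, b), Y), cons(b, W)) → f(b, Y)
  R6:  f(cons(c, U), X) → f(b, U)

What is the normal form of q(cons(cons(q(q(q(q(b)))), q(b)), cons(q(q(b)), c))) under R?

1. q(cons(cons(q(q(q(q(b)))), q(b)), cons(q(q(b)), c)))  →  cons(cons(q(q(q(q(b)))), q(b)), cons(q(q(b)), c))   [R1 at ε]
2. cons(cons(q(q(q(q(b)))), q(b)), cons(q(q(b)), c))  →  cons(cons(q(q(q(b))), q(b)), cons(q(q(b)), c))   [R1 at 1.1]
3. cons(cons(q(q(q(b))), q(b)), cons(q(q(b)), c))  →  cons(cons(q(q(b)), q(b)), cons(q(q(b)), c))   [R1 at 1.1]
4. cons(cons(q(q(b)), q(b)), cons(q(q(b)), c))  →  cons(cons(q(b), q(b)), cons(q(q(b)), c))   [R1 at 1.1]
5. cons(cons(q(b), q(b)), cons(q(q(b)), c))  →  cons(cons(b, q(b)), cons(q(q(b)), c))   [R1 at 1.1]
6. cons(cons(b, q(b)), cons(q(q(b)), c))  →  cons(cons(b, b), cons(q(q(b)), c))   [R1 at 1.2]
7. cons(cons(b, b), cons(q(q(b)), c))  →  cons(cons(b, b), cons(q(b), c))   [R1 at 2.1]
8. cons(cons(b, b), cons(q(b), c))  →  cons(cons(b, b), cons(b, c))   [R1 at 2.1]

cons(cons(b, b), cons(b, c))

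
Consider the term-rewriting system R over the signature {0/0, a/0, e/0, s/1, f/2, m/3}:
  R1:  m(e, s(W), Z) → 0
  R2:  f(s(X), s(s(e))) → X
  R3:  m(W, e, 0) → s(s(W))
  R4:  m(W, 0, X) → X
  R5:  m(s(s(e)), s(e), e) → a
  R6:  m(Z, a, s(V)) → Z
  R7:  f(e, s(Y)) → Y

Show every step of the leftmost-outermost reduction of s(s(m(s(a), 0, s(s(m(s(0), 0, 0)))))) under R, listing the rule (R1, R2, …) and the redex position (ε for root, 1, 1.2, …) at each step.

1. s(s(m(s(a), 0, s(s(m(s(0), 0, 0))))))  →  s(s(s(s(m(s(0), 0, 0)))))   [R4 at 1.1]
2. s(s(s(s(m(s(0), 0, 0)))))  →  s(s(s(s(0))))   [R4 at 1.1.1.1]

s(s(s(s(0))))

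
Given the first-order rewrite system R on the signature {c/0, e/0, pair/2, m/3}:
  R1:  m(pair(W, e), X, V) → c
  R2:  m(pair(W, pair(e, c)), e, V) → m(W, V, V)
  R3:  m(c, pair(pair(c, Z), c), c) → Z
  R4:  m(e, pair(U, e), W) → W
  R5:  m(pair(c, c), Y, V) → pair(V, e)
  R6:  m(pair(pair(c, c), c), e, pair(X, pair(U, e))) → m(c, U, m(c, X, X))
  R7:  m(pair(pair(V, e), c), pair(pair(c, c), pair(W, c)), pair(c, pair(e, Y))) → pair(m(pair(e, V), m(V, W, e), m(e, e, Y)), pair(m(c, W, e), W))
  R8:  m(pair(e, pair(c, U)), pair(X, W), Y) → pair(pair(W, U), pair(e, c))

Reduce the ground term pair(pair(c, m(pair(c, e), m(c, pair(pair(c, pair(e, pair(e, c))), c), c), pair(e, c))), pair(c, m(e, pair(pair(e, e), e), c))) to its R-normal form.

pair(pair(c, c), pair(c, c))

1. pair(pair(c, m(pair(c, e), m(c, pair(pair(c, pair(e, pair(e, c))), c), c), pair(e, c))), pair(c, m(e, pair(pair(e, e), e), c)))  →  pair(pair(c, c), pair(c, m(e, pair(pair(e, e), e), c)))   [R1 at 1.2]
2. pair(pair(c, c), pair(c, m(e, pair(pair(e, e), e), c)))  →  pair(pair(c, c), pair(c, c))   [R4 at 2.2]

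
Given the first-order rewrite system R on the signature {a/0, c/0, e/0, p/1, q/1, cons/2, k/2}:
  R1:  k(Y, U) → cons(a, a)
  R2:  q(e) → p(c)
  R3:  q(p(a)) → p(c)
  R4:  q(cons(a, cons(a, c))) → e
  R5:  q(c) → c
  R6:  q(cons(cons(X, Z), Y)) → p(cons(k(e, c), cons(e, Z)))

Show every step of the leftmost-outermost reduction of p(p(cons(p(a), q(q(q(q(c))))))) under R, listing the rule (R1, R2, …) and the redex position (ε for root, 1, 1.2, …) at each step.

p(p(cons(p(a), c)))

1. p(p(cons(p(a), q(q(q(q(c)))))))  →  p(p(cons(p(a), q(q(q(c))))))   [R5 at 1.1.2.1.1.1]
2. p(p(cons(p(a), q(q(q(c))))))  →  p(p(cons(p(a), q(q(c)))))   [R5 at 1.1.2.1.1]
3. p(p(cons(p(a), q(q(c)))))  →  p(p(cons(p(a), q(c))))   [R5 at 1.1.2.1]
4. p(p(cons(p(a), q(c))))  →  p(p(cons(p(a), c)))   [R5 at 1.1.2]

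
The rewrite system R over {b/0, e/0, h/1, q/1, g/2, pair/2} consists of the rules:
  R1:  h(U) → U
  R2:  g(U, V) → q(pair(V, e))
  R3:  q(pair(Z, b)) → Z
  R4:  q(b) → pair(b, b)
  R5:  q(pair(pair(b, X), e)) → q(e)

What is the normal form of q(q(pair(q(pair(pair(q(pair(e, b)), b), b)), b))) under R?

e

1. q(q(pair(q(pair(pair(q(pair(e, b)), b), b)), b)))  →  q(q(pair(pair(q(pair(e, b)), b), b)))   [R3 at 1]
2. q(q(pair(pair(q(pair(e, b)), b), b)))  →  q(pair(q(pair(e, b)), b))   [R3 at 1]
3. q(pair(q(pair(e, b)), b))  →  q(pair(e, b))   [R3 at ε]
4. q(pair(e, b))  →  e   [R3 at ε]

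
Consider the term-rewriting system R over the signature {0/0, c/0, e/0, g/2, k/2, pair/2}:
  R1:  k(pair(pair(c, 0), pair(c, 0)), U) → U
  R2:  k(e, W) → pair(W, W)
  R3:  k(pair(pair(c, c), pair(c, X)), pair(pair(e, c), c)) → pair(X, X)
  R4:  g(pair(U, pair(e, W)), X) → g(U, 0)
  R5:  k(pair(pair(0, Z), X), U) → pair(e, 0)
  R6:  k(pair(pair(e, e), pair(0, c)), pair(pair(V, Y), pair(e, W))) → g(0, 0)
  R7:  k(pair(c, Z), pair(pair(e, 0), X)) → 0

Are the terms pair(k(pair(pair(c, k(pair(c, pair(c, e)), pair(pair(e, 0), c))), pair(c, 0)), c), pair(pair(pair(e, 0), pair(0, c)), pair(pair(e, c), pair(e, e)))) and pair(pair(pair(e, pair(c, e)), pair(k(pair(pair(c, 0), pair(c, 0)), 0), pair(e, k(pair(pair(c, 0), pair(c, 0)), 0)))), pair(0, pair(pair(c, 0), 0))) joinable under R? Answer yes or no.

Reduce t₁ = pair(k(pair(pair(c, k(pair(c, pair(c, e)), pair(pair(e, 0), c))), pair(c, 0)), c), pair(pair(pair(e, 0), pair(0, c)), pair(pair(e, c), pair(e, e)))):
1. pair(k(pair(pair(c, k(pair(c, pair(c, e)), pair(pair(e, 0), c))), pair(c, 0)), c), pair(pair(pair(e, 0), pair(0, c)), pair(pair(e, c), pair(e, e))))  →  pair(k(pair(pair(c, 0), pair(c, 0)), c), pair(pair(pair(e, 0), pair(0, c)), pair(pair(e, c), pair(e, e))))   [R7 at 1.1.1.2]
2. pair(k(pair(pair(c, 0), pair(c, 0)), c), pair(pair(pair(e, 0), pair(0, c)), pair(pair(e, c), pair(e, e))))  →  pair(c, pair(pair(pair(e, 0), pair(0, c)), pair(pair(e, c), pair(e, e))))   [R1 at 1]

Reduce t₂ = pair(pair(pair(e, pair(c, e)), pair(k(pair(pair(c, 0), pair(c, 0)), 0), pair(e, k(pair(pair(c, 0), pair(c, 0)), 0)))), pair(0, pair(pair(c, 0), 0))):
1. pair(pair(pair(e, pair(c, e)), pair(k(pair(pair(c, 0), pair(c, 0)), 0), pair(e, k(pair(pair(c, 0), pair(c, 0)), 0)))), pair(0, pair(pair(c, 0), 0)))  →  pair(pair(pair(e, pair(c, e)), pair(0, pair(e, k(pair(pair(c, 0), pair(c, 0)), 0)))), pair(0, pair(pair(c, 0), 0)))   [R1 at 1.2.1]
2. pair(pair(pair(e, pair(c, e)), pair(0, pair(e, k(pair(pair(c, 0), pair(c, 0)), 0)))), pair(0, pair(pair(c, 0), 0)))  →  pair(pair(pair(e, pair(c, e)), pair(0, pair(e, 0))), pair(0, pair(pair(c, 0), 0)))   [R1 at 1.2.2.2]

no — NF(t₁) = pair(c, pair(pair(pair(e, 0), pair(0, c)), pair(pair(e, c), pair(e, e)))), NF(t₂) = pair(pair(pair(e, pair(c, e)), pair(0, pair(e, 0))), pair(0, pair(pair(c, 0), 0)))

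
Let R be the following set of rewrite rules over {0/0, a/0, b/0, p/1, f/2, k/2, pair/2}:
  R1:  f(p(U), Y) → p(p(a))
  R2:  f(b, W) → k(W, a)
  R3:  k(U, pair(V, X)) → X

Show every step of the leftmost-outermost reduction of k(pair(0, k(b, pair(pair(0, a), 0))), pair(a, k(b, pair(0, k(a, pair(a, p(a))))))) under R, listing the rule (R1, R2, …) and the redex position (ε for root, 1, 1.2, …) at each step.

p(a)

1. k(pair(0, k(b, pair(pair(0, a), 0))), pair(a, k(b, pair(0, k(a, pair(a, p(a)))))))  →  k(b, pair(0, k(a, pair(a, p(a)))))   [R3 at ε]
2. k(b, pair(0, k(a, pair(a, p(a)))))  →  k(a, pair(a, p(a)))   [R3 at ε]
3. k(a, pair(a, p(a)))  →  p(a)   [R3 at ε]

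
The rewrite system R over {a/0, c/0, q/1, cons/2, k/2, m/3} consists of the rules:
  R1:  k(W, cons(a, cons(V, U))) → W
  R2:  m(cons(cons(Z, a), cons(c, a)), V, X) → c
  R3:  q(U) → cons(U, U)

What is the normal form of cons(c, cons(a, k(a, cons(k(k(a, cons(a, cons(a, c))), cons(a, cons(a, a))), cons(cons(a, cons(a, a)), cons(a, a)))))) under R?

1. cons(c, cons(a, k(a, cons(k(k(a, cons(a, cons(a, c))), cons(a, cons(a, a))), cons(cons(a, cons(a, a)), cons(a, a))))))  →  cons(c, cons(a, k(a, cons(k(a, cons(a, cons(a, c))), cons(cons(a, cons(a, a)), cons(a, a))))))   [R1 at 2.2.2.1]
2. cons(c, cons(a, k(a, cons(k(a, cons(a, cons(a, c))), cons(cons(a, cons(a, a)), cons(a, a))))))  →  cons(c, cons(a, k(a, cons(a, cons(cons(a, cons(a, a)), cons(a, a))))))   [R1 at 2.2.2.1]
3. cons(c, cons(a, k(a, cons(a, cons(cons(a, cons(a, a)), cons(a, a))))))  →  cons(c, cons(a, a))   [R1 at 2.2]

cons(c, cons(a, a))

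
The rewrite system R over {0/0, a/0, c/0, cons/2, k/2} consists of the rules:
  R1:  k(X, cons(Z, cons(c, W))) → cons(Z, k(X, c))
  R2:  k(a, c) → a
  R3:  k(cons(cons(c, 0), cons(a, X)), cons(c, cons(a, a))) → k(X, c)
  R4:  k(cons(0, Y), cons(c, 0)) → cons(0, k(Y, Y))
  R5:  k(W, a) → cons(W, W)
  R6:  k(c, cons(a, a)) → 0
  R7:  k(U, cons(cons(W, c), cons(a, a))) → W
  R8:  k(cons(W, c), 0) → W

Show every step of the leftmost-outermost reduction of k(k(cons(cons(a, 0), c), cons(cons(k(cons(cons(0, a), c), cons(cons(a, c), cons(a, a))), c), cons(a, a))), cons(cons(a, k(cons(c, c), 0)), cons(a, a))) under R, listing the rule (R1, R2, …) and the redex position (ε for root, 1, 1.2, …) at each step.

1. k(k(cons(cons(a, 0), c), cons(cons(k(cons(cons(0, a), c), cons(cons(a, c), cons(a, a))), c), cons(a, a))), cons(cons(a, k(cons(c, c), 0)), cons(a, a)))  →  k(k(cons(cons(0, a), c), cons(cons(a, c), cons(a, a))), cons(cons(a, k(cons(c, c), 0)), cons(a, a)))   [R7 at 1]
2. k(k(cons(cons(0, a), c), cons(cons(a, c), cons(a, a))), cons(cons(a, k(cons(c, c), 0)), cons(a, a)))  →  k(a, cons(cons(a, k(cons(c, c), 0)), cons(a, a)))   [R7 at 1]
3. k(a, cons(cons(a, k(cons(c, c), 0)), cons(a, a)))  →  k(a, cons(cons(a, c), cons(a, a)))   [R8 at 2.1.2]
4. k(a, cons(cons(a, c), cons(a, a)))  →  a   [R7 at ε]

a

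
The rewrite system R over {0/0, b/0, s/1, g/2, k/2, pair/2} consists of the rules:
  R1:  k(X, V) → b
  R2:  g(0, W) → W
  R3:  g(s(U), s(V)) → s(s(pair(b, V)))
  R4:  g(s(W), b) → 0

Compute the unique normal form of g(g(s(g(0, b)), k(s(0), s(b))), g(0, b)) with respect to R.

1. g(g(s(g(0, b)), k(s(0), s(b))), g(0, b))  →  g(g(s(b), k(s(0), s(b))), g(0, b))   [R2 at 1.1.1]
2. g(g(s(b), k(s(0), s(b))), g(0, b))  →  g(g(s(b), b), g(0, b))   [R1 at 1.2]
3. g(g(s(b), b), g(0, b))  →  g(0, g(0, b))   [R4 at 1]
4. g(0, g(0, b))  →  g(0, b)   [R2 at ε]
5. g(0, b)  →  b   [R2 at ε]

b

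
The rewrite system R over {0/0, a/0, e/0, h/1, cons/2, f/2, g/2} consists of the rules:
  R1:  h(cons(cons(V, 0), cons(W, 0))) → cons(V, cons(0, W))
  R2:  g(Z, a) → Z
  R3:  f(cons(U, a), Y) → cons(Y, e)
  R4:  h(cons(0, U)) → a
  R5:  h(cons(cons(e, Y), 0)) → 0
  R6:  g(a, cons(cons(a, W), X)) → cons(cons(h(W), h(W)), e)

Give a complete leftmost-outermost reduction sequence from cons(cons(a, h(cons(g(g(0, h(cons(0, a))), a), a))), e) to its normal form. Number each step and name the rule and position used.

1. cons(cons(a, h(cons(g(g(0, h(cons(0, a))), a), a))), e)  →  cons(cons(a, h(cons(g(0, h(cons(0, a))), a))), e)   [R2 at 1.2.1.1]
2. cons(cons(a, h(cons(g(0, h(cons(0, a))), a))), e)  →  cons(cons(a, h(cons(g(0, a), a))), e)   [R4 at 1.2.1.1.2]
3. cons(cons(a, h(cons(g(0, a), a))), e)  →  cons(cons(a, h(cons(0, a))), e)   [R2 at 1.2.1.1]
4. cons(cons(a, h(cons(0, a))), e)  →  cons(cons(a, a), e)   [R4 at 1.2]

cons(cons(a, a), e)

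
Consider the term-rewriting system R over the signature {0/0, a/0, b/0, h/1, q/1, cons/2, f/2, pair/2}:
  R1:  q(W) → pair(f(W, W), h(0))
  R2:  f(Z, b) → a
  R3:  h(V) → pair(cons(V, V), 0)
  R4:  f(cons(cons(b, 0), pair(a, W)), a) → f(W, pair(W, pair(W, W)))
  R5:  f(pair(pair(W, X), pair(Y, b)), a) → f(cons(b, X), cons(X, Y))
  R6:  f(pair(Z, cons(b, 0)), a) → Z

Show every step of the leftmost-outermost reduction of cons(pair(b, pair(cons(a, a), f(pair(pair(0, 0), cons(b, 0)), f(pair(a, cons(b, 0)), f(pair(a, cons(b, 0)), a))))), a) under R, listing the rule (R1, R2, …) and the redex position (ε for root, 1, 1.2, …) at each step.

1. cons(pair(b, pair(cons(a, a), f(pair(pair(0, 0), cons(b, 0)), f(pair(a, cons(b, 0)), f(pair(a, cons(b, 0)), a))))), a)  →  cons(pair(b, pair(cons(a, a), f(pair(pair(0, 0), cons(b, 0)), f(pair(a, cons(b, 0)), a)))), a)   [R6 at 1.2.2.2.2]
2. cons(pair(b, pair(cons(a, a), f(pair(pair(0, 0), cons(b, 0)), f(pair(a, cons(b, 0)), a)))), a)  →  cons(pair(b, pair(cons(a, a), f(pair(pair(0, 0), cons(b, 0)), a))), a)   [R6 at 1.2.2.2]
3. cons(pair(b, pair(cons(a, a), f(pair(pair(0, 0), cons(b, 0)), a))), a)  →  cons(pair(b, pair(cons(a, a), pair(0, 0))), a)   [R6 at 1.2.2]

cons(pair(b, pair(cons(a, a), pair(0, 0))), a)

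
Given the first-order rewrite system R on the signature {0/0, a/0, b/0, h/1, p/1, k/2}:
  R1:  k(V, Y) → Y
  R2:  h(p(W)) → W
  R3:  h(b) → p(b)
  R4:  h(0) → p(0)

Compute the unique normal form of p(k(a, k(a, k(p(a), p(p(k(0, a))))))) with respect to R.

1. p(k(a, k(a, k(p(a), p(p(k(0, a)))))))  →  p(k(a, k(p(a), p(p(k(0, a))))))   [R1 at 1]
2. p(k(a, k(p(a), p(p(k(0, a))))))  →  p(k(p(a), p(p(k(0, a)))))   [R1 at 1]
3. p(k(p(a), p(p(k(0, a)))))  →  p(p(p(k(0, a))))   [R1 at 1]
4. p(p(p(k(0, a))))  →  p(p(p(a)))   [R1 at 1.1.1]

p(p(p(a)))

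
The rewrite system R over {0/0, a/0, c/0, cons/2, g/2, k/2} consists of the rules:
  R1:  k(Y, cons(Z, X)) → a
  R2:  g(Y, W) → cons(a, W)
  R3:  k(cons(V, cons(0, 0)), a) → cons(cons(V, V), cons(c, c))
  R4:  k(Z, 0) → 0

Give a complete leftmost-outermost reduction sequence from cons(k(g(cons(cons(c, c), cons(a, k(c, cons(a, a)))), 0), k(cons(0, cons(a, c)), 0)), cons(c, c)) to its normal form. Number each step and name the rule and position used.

1. cons(k(g(cons(cons(c, c), cons(a, k(c, cons(a, a)))), 0), k(cons(0, cons(a, c)), 0)), cons(c, c))  →  cons(k(cons(a, 0), k(cons(0, cons(a, c)), 0)), cons(c, c))   [R2 at 1.1]
2. cons(k(cons(a, 0), k(cons(0, cons(a, c)), 0)), cons(c, c))  →  cons(k(cons(a, 0), 0), cons(c, c))   [R4 at 1.2]
3. cons(k(cons(a, 0), 0), cons(c, c))  →  cons(0, cons(c, c))   [R4 at 1]

cons(0, cons(c, c))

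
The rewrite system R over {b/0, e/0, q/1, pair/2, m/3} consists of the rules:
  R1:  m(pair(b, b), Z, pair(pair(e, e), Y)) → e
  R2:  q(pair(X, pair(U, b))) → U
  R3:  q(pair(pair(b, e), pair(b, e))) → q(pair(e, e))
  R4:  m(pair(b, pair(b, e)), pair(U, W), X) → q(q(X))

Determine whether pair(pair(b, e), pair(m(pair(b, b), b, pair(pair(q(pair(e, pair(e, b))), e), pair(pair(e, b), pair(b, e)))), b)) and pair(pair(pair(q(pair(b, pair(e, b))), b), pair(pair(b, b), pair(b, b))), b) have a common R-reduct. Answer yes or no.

no — NF(t₁) = pair(pair(b, e), pair(e, b)), NF(t₂) = pair(pair(pair(e, b), pair(pair(b, b), pair(b, b))), b)

Reduce t₁ = pair(pair(b, e), pair(m(pair(b, b), b, pair(pair(q(pair(e, pair(e, b))), e), pair(pair(e, b), pair(b, e)))), b)):
1. pair(pair(b, e), pair(m(pair(b, b), b, pair(pair(q(pair(e, pair(e, b))), e), pair(pair(e, b), pair(b, e)))), b))  →  pair(pair(b, e), pair(m(pair(b, b), b, pair(pair(e, e), pair(pair(e, b), pair(b, e)))), b))   [R2 at 2.1.3.1.1]
2. pair(pair(b, e), pair(m(pair(b, b), b, pair(pair(e, e), pair(pair(e, b), pair(b, e)))), b))  →  pair(pair(b, e), pair(e, b))   [R1 at 2.1]

Reduce t₂ = pair(pair(pair(q(pair(b, pair(e, b))), b), pair(pair(b, b), pair(b, b))), b):
1. pair(pair(pair(q(pair(b, pair(e, b))), b), pair(pair(b, b), pair(b, b))), b)  →  pair(pair(pair(e, b), pair(pair(b, b), pair(b, b))), b)   [R2 at 1.1.1]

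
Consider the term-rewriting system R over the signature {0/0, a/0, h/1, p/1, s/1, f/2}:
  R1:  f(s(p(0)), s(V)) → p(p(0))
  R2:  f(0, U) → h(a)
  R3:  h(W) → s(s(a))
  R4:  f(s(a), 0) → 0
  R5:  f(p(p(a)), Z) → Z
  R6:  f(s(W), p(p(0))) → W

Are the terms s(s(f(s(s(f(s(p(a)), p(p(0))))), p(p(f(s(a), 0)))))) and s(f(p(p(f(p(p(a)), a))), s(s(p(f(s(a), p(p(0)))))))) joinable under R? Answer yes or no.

yes — NF(t₁) = s(s(s(p(a)))), NF(t₂) = s(s(s(p(a))))

Reduce t₁ = s(s(f(s(s(f(s(p(a)), p(p(0))))), p(p(f(s(a), 0)))))):
1. s(s(f(s(s(f(s(p(a)), p(p(0))))), p(p(f(s(a), 0))))))  →  s(s(f(s(s(p(a))), p(p(f(s(a), 0))))))   [R6 at 1.1.1.1.1]
2. s(s(f(s(s(p(a))), p(p(f(s(a), 0))))))  →  s(s(f(s(s(p(a))), p(p(0)))))   [R4 at 1.1.2.1.1]
3. s(s(f(s(s(p(a))), p(p(0)))))  →  s(s(s(p(a))))   [R6 at 1.1]

Reduce t₂ = s(f(p(p(f(p(p(a)), a))), s(s(p(f(s(a), p(p(0)))))))):
1. s(f(p(p(f(p(p(a)), a))), s(s(p(f(s(a), p(p(0))))))))  →  s(f(p(p(a)), s(s(p(f(s(a), p(p(0))))))))   [R5 at 1.1.1.1]
2. s(f(p(p(a)), s(s(p(f(s(a), p(p(0))))))))  →  s(s(s(p(f(s(a), p(p(0)))))))   [R5 at 1]
3. s(s(s(p(f(s(a), p(p(0)))))))  →  s(s(s(p(a))))   [R6 at 1.1.1.1]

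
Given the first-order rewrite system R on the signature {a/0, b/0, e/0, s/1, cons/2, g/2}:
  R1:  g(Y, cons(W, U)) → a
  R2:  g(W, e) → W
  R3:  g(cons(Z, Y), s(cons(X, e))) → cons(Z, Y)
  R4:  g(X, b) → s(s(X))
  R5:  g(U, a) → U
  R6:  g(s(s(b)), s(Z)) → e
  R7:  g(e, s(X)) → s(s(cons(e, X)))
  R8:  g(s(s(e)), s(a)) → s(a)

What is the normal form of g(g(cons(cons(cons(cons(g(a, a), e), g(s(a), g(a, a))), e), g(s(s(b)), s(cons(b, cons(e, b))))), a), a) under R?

cons(cons(cons(cons(a, e), s(a)), e), e)

1. g(g(cons(cons(cons(cons(g(a, a), e), g(s(a), g(a, a))), e), g(s(s(b)), s(cons(b, cons(e, b))))), a), a)  →  g(cons(cons(cons(cons(g(a, a), e), g(s(a), g(a, a))), e), g(s(s(b)), s(cons(b, cons(e, b))))), a)   [R5 at ε]
2. g(cons(cons(cons(cons(g(a, a), e), g(s(a), g(a, a))), e), g(s(s(b)), s(cons(b, cons(e, b))))), a)  →  cons(cons(cons(cons(g(a, a), e), g(s(a), g(a, a))), e), g(s(s(b)), s(cons(b, cons(e, b)))))   [R5 at ε]
3. cons(cons(cons(cons(g(a, a), e), g(s(a), g(a, a))), e), g(s(s(b)), s(cons(b, cons(e, b)))))  →  cons(cons(cons(cons(a, e), g(s(a), g(a, a))), e), g(s(s(b)), s(cons(b, cons(e, b)))))   [R5 at 1.1.1.1]
4. cons(cons(cons(cons(a, e), g(s(a), g(a, a))), e), g(s(s(b)), s(cons(b, cons(e, b)))))  →  cons(cons(cons(cons(a, e), g(s(a), a)), e), g(s(s(b)), s(cons(b, cons(e, b)))))   [R5 at 1.1.2.2]
5. cons(cons(cons(cons(a, e), g(s(a), a)), e), g(s(s(b)), s(cons(b, cons(e, b)))))  →  cons(cons(cons(cons(a, e), s(a)), e), g(s(s(b)), s(cons(b, cons(e, b)))))   [R5 at 1.1.2]
6. cons(cons(cons(cons(a, e), s(a)), e), g(s(s(b)), s(cons(b, cons(e, b)))))  →  cons(cons(cons(cons(a, e), s(a)), e), e)   [R6 at 2]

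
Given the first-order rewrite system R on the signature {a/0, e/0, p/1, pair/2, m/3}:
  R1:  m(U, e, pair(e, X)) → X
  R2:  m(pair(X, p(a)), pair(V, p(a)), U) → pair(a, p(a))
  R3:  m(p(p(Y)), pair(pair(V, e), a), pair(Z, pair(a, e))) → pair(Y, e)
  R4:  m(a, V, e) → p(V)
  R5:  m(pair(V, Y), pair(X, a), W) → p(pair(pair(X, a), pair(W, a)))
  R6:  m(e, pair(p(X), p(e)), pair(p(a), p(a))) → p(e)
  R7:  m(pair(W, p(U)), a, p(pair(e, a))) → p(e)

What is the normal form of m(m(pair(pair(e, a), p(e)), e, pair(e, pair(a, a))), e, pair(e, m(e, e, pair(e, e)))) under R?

e

1. m(m(pair(pair(e, a), p(e)), e, pair(e, pair(a, a))), e, pair(e, m(e, e, pair(e, e))))  →  m(e, e, pair(e, e))   [R1 at ε]
2. m(e, e, pair(e, e))  →  e   [R1 at ε]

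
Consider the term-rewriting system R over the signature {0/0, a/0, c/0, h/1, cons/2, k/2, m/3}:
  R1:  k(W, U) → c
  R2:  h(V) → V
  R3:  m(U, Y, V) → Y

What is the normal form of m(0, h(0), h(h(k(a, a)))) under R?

1. m(0, h(0), h(h(k(a, a))))  →  h(0)   [R3 at ε]
2. h(0)  →  0   [R2 at ε]

0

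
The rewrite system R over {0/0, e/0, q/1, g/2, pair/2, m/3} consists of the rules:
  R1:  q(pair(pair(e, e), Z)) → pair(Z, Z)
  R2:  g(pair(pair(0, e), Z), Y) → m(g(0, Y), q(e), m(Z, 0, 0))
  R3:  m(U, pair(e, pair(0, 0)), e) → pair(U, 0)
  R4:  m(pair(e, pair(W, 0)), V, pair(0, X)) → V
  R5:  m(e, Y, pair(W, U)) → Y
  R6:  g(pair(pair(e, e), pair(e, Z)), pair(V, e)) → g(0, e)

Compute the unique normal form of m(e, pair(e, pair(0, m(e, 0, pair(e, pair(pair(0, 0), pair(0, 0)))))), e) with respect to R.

1. m(e, pair(e, pair(0, m(e, 0, pair(e, pair(pair(0, 0), pair(0, 0)))))), e)  →  m(e, pair(e, pair(0, 0)), e)   [R5 at 2.2.2]
2. m(e, pair(e, pair(0, 0)), e)  →  pair(e, 0)   [R3 at ε]

pair(e, 0)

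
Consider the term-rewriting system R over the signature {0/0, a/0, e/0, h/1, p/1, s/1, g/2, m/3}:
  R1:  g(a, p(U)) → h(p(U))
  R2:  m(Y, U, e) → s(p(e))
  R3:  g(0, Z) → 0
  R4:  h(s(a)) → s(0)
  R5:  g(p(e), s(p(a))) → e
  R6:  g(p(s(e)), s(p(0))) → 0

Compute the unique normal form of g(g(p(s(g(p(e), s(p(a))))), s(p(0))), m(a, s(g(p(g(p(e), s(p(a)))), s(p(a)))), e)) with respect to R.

0

1. g(g(p(s(g(p(e), s(p(a))))), s(p(0))), m(a, s(g(p(g(p(e), s(p(a)))), s(p(a)))), e))  →  g(g(p(s(e)), s(p(0))), m(a, s(g(p(g(p(e), s(p(a)))), s(p(a)))), e))   [R5 at 1.1.1.1]
2. g(g(p(s(e)), s(p(0))), m(a, s(g(p(g(p(e), s(p(a)))), s(p(a)))), e))  →  g(0, m(a, s(g(p(g(p(e), s(p(a)))), s(p(a)))), e))   [R6 at 1]
3. g(0, m(a, s(g(p(g(p(e), s(p(a)))), s(p(a)))), e))  →  0   [R3 at ε]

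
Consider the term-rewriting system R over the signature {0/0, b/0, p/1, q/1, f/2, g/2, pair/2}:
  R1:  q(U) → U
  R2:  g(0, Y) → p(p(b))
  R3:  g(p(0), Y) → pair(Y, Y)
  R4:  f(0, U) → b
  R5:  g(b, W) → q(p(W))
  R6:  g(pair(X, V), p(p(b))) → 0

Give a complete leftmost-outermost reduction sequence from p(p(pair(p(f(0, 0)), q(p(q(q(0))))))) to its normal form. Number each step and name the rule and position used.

1. p(p(pair(p(f(0, 0)), q(p(q(q(0)))))))  →  p(p(pair(p(b), q(p(q(q(0)))))))   [R4 at 1.1.1.1]
2. p(p(pair(p(b), q(p(q(q(0)))))))  →  p(p(pair(p(b), p(q(q(0))))))   [R1 at 1.1.2]
3. p(p(pair(p(b), p(q(q(0))))))  →  p(p(pair(p(b), p(q(0)))))   [R1 at 1.1.2.1]
4. p(p(pair(p(b), p(q(0)))))  →  p(p(pair(p(b), p(0))))   [R1 at 1.1.2.1]

p(p(pair(p(b), p(0))))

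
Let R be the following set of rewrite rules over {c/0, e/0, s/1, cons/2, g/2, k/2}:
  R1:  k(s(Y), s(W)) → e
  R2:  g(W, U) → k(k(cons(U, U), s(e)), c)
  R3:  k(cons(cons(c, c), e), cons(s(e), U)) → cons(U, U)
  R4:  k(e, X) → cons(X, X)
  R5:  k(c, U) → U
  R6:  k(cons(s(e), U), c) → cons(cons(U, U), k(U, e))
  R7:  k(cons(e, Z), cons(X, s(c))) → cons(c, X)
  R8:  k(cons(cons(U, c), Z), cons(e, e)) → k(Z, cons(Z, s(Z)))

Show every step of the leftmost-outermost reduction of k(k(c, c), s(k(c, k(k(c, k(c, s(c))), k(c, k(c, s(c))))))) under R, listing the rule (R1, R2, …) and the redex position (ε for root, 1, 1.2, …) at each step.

s(e)

1. k(k(c, c), s(k(c, k(k(c, k(c, s(c))), k(c, k(c, s(c)))))))  →  k(c, s(k(c, k(k(c, k(c, s(c))), k(c, k(c, s(c)))))))   [R5 at 1]
2. k(c, s(k(c, k(k(c, k(c, s(c))), k(c, k(c, s(c)))))))  →  s(k(c, k(k(c, k(c, s(c))), k(c, k(c, s(c))))))   [R5 at ε]
3. s(k(c, k(k(c, k(c, s(c))), k(c, k(c, s(c))))))  →  s(k(k(c, k(c, s(c))), k(c, k(c, s(c)))))   [R5 at 1]
4. s(k(k(c, k(c, s(c))), k(c, k(c, s(c)))))  →  s(k(k(c, s(c)), k(c, k(c, s(c)))))   [R5 at 1.1]
5. s(k(k(c, s(c)), k(c, k(c, s(c)))))  →  s(k(s(c), k(c, k(c, s(c)))))   [R5 at 1.1]
6. s(k(s(c), k(c, k(c, s(c)))))  →  s(k(s(c), k(c, s(c))))   [R5 at 1.2]
7. s(k(s(c), k(c, s(c))))  →  s(k(s(c), s(c)))   [R5 at 1.2]
8. s(k(s(c), s(c)))  →  s(e)   [R1 at 1]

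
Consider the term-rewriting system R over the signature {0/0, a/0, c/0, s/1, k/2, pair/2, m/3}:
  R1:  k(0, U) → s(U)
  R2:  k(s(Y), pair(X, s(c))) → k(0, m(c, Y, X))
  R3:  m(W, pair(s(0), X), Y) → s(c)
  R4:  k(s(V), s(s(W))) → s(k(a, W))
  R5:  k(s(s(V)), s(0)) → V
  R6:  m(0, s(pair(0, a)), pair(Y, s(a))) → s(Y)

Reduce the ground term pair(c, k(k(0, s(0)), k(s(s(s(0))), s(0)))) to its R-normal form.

1. pair(c, k(k(0, s(0)), k(s(s(s(0))), s(0))))  →  pair(c, k(s(s(0)), k(s(s(s(0))), s(0))))   [R1 at 2.1]
2. pair(c, k(s(s(0)), k(s(s(s(0))), s(0))))  →  pair(c, k(s(s(0)), s(0)))   [R5 at 2.2]
3. pair(c, k(s(s(0)), s(0)))  →  pair(c, 0)   [R5 at 2]

pair(c, 0)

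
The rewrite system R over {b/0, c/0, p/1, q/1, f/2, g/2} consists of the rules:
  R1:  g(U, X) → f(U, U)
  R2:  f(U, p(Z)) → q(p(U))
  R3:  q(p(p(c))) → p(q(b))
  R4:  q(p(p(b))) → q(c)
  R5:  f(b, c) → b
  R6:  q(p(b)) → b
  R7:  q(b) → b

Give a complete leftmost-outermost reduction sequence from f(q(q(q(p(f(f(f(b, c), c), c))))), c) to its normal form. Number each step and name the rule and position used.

b

1. f(q(q(q(p(f(f(f(b, c), c), c))))), c)  →  f(q(q(q(p(f(f(b, c), c))))), c)   [R5 at 1.1.1.1.1.1.1]
2. f(q(q(q(p(f(f(b, c), c))))), c)  →  f(q(q(q(p(f(b, c))))), c)   [R5 at 1.1.1.1.1.1]
3. f(q(q(q(p(f(b, c))))), c)  →  f(q(q(q(p(b)))), c)   [R5 at 1.1.1.1.1]
4. f(q(q(q(p(b)))), c)  →  f(q(q(b)), c)   [R6 at 1.1.1]
5. f(q(q(b)), c)  →  f(q(b), c)   [R7 at 1.1]
6. f(q(b), c)  →  f(b, c)   [R7 at 1]
7. f(b, c)  →  b   [R5 at ε]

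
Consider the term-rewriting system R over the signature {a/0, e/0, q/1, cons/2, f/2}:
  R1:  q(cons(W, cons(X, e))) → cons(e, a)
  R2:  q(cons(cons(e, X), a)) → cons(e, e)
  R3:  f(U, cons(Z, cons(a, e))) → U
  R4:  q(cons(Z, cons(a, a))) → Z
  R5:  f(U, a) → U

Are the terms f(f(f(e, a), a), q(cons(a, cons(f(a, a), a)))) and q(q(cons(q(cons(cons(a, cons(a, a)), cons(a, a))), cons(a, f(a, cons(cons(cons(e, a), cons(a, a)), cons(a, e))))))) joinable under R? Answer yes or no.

no — NF(t₁) = e, NF(t₂) = a

Reduce t₁ = f(f(f(e, a), a), q(cons(a, cons(f(a, a), a)))):
1. f(f(f(e, a), a), q(cons(a, cons(f(a, a), a))))  →  f(f(e, a), q(cons(a, cons(f(a, a), a))))   [R5 at 1]
2. f(f(e, a), q(cons(a, cons(f(a, a), a))))  →  f(e, q(cons(a, cons(f(a, a), a))))   [R5 at 1]
3. f(e, q(cons(a, cons(f(a, a), a))))  →  f(e, q(cons(a, cons(a, a))))   [R5 at 2.1.2.1]
4. f(e, q(cons(a, cons(a, a))))  →  f(e, a)   [R4 at 2]
5. f(e, a)  →  e   [R5 at ε]

Reduce t₂ = q(q(cons(q(cons(cons(a, cons(a, a)), cons(a, a))), cons(a, f(a, cons(cons(cons(e, a), cons(a, a)), cons(a, e))))))):
1. q(q(cons(q(cons(cons(a, cons(a, a)), cons(a, a))), cons(a, f(a, cons(cons(cons(e, a), cons(a, a)), cons(a, e)))))))  →  q(q(cons(cons(a, cons(a, a)), cons(a, f(a, cons(cons(cons(e, a), cons(a, a)), cons(a, e)))))))   [R4 at 1.1.1]
2. q(q(cons(cons(a, cons(a, a)), cons(a, f(a, cons(cons(cons(e, a), cons(a, a)), cons(a, e)))))))  →  q(q(cons(cons(a, cons(a, a)), cons(a, a))))   [R3 at 1.1.2.2]
3. q(q(cons(cons(a, cons(a, a)), cons(a, a))))  →  q(cons(a, cons(a, a)))   [R4 at 1]
4. q(cons(a, cons(a, a)))  →  a   [R4 at ε]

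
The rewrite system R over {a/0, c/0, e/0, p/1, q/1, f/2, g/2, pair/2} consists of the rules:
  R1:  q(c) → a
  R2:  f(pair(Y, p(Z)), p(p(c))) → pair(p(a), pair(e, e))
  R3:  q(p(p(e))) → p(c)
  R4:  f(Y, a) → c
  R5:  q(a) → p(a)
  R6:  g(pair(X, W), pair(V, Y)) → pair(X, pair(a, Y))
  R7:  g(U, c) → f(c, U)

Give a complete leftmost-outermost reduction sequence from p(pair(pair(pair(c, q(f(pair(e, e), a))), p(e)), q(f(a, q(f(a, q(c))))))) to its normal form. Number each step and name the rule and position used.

p(pair(pair(pair(c, a), p(e)), a))

1. p(pair(pair(pair(c, q(f(pair(e, e), a))), p(e)), q(f(a, q(f(a, q(c)))))))  →  p(pair(pair(pair(c, q(c)), p(e)), q(f(a, q(f(a, q(c)))))))   [R4 at 1.1.1.2.1]
2. p(pair(pair(pair(c, q(c)), p(e)), q(f(a, q(f(a, q(c)))))))  →  p(pair(pair(pair(c, a), p(e)), q(f(a, q(f(a, q(c)))))))   [R1 at 1.1.1.2]
3. p(pair(pair(pair(c, a), p(e)), q(f(a, q(f(a, q(c)))))))  →  p(pair(pair(pair(c, a), p(e)), q(f(a, q(f(a, a))))))   [R1 at 1.2.1.2.1.2]
4. p(pair(pair(pair(c, a), p(e)), q(f(a, q(f(a, a))))))  →  p(pair(pair(pair(c, a), p(e)), q(f(a, q(c)))))   [R4 at 1.2.1.2.1]
5. p(pair(pair(pair(c, a), p(e)), q(f(a, q(c)))))  →  p(pair(pair(pair(c, a), p(e)), q(f(a, a))))   [R1 at 1.2.1.2]
6. p(pair(pair(pair(c, a), p(e)), q(f(a, a))))  →  p(pair(pair(pair(c, a), p(e)), q(c)))   [R4 at 1.2.1]
7. p(pair(pair(pair(c, a), p(e)), q(c)))  →  p(pair(pair(pair(c, a), p(e)), a))   [R1 at 1.2]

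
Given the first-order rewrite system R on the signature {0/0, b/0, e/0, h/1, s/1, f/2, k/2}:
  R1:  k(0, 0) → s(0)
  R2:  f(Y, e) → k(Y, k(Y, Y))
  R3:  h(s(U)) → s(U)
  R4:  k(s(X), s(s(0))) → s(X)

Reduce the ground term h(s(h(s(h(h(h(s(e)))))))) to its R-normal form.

s(s(s(e)))

1. h(s(h(s(h(h(h(s(e))))))))  →  s(h(s(h(h(h(s(e)))))))   [R3 at ε]
2. s(h(s(h(h(h(s(e)))))))  →  s(s(h(h(h(s(e))))))   [R3 at 1]
3. s(s(h(h(h(s(e))))))  →  s(s(h(h(s(e)))))   [R3 at 1.1.1.1]
4. s(s(h(h(s(e)))))  →  s(s(h(s(e))))   [R3 at 1.1.1]
5. s(s(h(s(e))))  →  s(s(s(e)))   [R3 at 1.1]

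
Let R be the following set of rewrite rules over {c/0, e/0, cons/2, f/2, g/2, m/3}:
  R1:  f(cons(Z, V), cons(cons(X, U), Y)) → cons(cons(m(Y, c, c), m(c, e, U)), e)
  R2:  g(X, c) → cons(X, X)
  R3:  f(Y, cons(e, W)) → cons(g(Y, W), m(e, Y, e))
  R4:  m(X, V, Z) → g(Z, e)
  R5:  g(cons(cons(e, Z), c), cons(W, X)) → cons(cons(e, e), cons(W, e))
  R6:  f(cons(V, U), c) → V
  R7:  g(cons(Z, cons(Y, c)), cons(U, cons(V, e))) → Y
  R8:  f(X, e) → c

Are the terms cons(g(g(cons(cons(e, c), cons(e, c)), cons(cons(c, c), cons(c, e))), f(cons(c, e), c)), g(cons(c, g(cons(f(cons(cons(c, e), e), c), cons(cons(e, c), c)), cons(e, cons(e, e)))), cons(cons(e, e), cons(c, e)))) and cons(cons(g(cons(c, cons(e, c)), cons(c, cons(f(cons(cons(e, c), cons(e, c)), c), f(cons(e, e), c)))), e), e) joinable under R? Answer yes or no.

Reduce t₁ = cons(g(g(cons(cons(e, c), cons(e, c)), cons(cons(c, c), cons(c, e))), f(cons(c, e), c)), g(cons(c, g(cons(f(cons(cons(c, e), e), c), cons(cons(e, c), c)), cons(e, cons(e, e)))), cons(cons(e, e), cons(c, e)))):
1. cons(g(g(cons(cons(e, c), cons(e, c)), cons(cons(c, c), cons(c, e))), f(cons(c, e), c)), g(cons(c, g(cons(f(cons(cons(c, e), e), c), cons(cons(e, c), c)), cons(e, cons(e, e)))), cons(cons(e, e), cons(c, e))))  →  cons(g(e, f(cons(c, e), c)), g(cons(c, g(cons(f(cons(cons(c, e), e), c), cons(cons(e, c), c)), cons(e, cons(e, e)))), cons(cons(e, e), cons(c, e))))   [R7 at 1.1]
2. cons(g(e, f(cons(c, e), c)), g(cons(c, g(cons(f(cons(cons(c, e), e), c), cons(cons(e, c), c)), cons(e, cons(e, e)))), cons(cons(e, e), cons(c, e))))  →  cons(g(e, c), g(cons(c, g(cons(f(cons(cons(c, e), e), c), cons(cons(e, c), c)), cons(e, cons(e, e)))), cons(cons(e, e), cons(c, e))))   [R6 at 1.2]
3. cons(g(e, c), g(cons(c, g(cons(f(cons(cons(c, e), e), c), cons(cons(e, c), c)), cons(e, cons(e, e)))), cons(cons(e, e), cons(c, e))))  →  cons(cons(e, e), g(cons(c, g(cons(f(cons(cons(c, e), e), c), cons(cons(e, c), c)), cons(e, cons(e, e)))), cons(cons(e, e), cons(c, e))))   [R2 at 1]
4. cons(cons(e, e), g(cons(c, g(cons(f(cons(cons(c, e), e), c), cons(cons(e, c), c)), cons(e, cons(e, e)))), cons(cons(e, e), cons(c, e))))  →  cons(cons(e, e), g(cons(c, cons(e, c)), cons(cons(e, e), cons(c, e))))   [R7 at 2.1.2]
5. cons(cons(e, e), g(cons(c, cons(e, c)), cons(cons(e, e), cons(c, e))))  →  cons(cons(e, e), e)   [R7 at 2]

Reduce t₂ = cons(cons(g(cons(c, cons(e, c)), cons(c, cons(f(cons(cons(e, c), cons(e, c)), c), f(cons(e, e), c)))), e), e):
1. cons(cons(g(cons(c, cons(e, c)), cons(c, cons(f(cons(cons(e, c), cons(e, c)), c), f(cons(e, e), c)))), e), e)  →  cons(cons(g(cons(c, cons(e, c)), cons(c, cons(cons(e, c), f(cons(e, e), c)))), e), e)   [R6 at 1.1.2.2.1]
2. cons(cons(g(cons(c, cons(e, c)), cons(c, cons(cons(e, c), f(cons(e, e), c)))), e), e)  →  cons(cons(g(cons(c, cons(e, c)), cons(c, cons(cons(e, c), e))), e), e)   [R6 at 1.1.2.2.2]
3. cons(cons(g(cons(c, cons(e, c)), cons(c, cons(cons(e, c), e))), e), e)  →  cons(cons(e, e), e)   [R7 at 1.1]

yes — NF(t₁) = cons(cons(e, e), e), NF(t₂) = cons(cons(e, e), e)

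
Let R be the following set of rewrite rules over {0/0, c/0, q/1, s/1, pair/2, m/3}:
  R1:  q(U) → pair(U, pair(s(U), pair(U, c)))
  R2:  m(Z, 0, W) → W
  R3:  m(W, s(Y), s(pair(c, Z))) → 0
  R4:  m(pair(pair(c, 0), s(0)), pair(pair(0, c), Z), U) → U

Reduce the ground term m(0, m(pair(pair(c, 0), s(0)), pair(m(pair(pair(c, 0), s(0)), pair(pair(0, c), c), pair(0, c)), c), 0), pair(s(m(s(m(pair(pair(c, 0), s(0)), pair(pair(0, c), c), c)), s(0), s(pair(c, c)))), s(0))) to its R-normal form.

1. m(0, m(pair(pair(c, 0), s(0)), pair(m(pair(pair(c, 0), s(0)), pair(pair(0, c), c), pair(0, c)), c), 0), pair(s(m(s(m(pair(pair(c, 0), s(0)), pair(pair(0, c), c), c)), s(0), s(pair(c, c)))), s(0)))  →  m(0, m(pair(pair(c, 0), s(0)), pair(pair(0, c), c), 0), pair(s(m(s(m(pair(pair(c, 0), s(0)), pair(pair(0, c), c), c)), s(0), s(pair(c, c)))), s(0)))   [R4 at 2.2.1]
2. m(0, m(pair(pair(c, 0), s(0)), pair(pair(0, c), c), 0), pair(s(m(s(m(pair(pair(c, 0), s(0)), pair(pair(0, c), c), c)), s(0), s(pair(c, c)))), s(0)))  →  m(0, 0, pair(s(m(s(m(pair(pair(c, 0), s(0)), pair(pair(0, c), c), c)), s(0), s(pair(c, c)))), s(0)))   [R4 at 2]
3. m(0, 0, pair(s(m(s(m(pair(pair(c, 0), s(0)), pair(pair(0, c), c), c)), s(0), s(pair(c, c)))), s(0)))  →  pair(s(m(s(m(pair(pair(c, 0), s(0)), pair(pair(0, c), c), c)), s(0), s(pair(c, c)))), s(0))   [R2 at ε]
4. pair(s(m(s(m(pair(pair(c, 0), s(0)), pair(pair(0, c), c), c)), s(0), s(pair(c, c)))), s(0))  →  pair(s(0), s(0))   [R3 at 1.1]

pair(s(0), s(0))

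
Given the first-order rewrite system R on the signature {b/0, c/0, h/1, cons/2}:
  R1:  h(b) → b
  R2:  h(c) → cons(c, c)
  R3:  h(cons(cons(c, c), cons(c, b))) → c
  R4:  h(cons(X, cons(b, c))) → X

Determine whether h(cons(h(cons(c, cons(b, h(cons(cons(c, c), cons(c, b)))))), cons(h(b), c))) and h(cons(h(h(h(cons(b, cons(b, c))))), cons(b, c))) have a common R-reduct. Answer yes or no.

Reduce t₁ = h(cons(h(cons(c, cons(b, h(cons(cons(c, c), cons(c, b)))))), cons(h(b), c))):
1. h(cons(h(cons(c, cons(b, h(cons(cons(c, c), cons(c, b)))))), cons(h(b), c)))  →  h(cons(h(cons(c, cons(b, c))), cons(h(b), c)))   [R3 at 1.1.1.2.2]
2. h(cons(h(cons(c, cons(b, c))), cons(h(b), c)))  →  h(cons(c, cons(h(b), c)))   [R4 at 1.1]
3. h(cons(c, cons(h(b), c)))  →  h(cons(c, cons(b, c)))   [R1 at 1.2.1]
4. h(cons(c, cons(b, c)))  →  c   [R4 at ε]

Reduce t₂ = h(cons(h(h(h(cons(b, cons(b, c))))), cons(b, c))):
1. h(cons(h(h(h(cons(b, cons(b, c))))), cons(b, c)))  →  h(h(h(cons(b, cons(b, c)))))   [R4 at ε]
2. h(h(h(cons(b, cons(b, c)))))  →  h(h(b))   [R4 at 1.1]
3. h(h(b))  →  h(b)   [R1 at 1]
4. h(b)  →  b   [R1 at ε]

no — NF(t₁) = c, NF(t₂) = b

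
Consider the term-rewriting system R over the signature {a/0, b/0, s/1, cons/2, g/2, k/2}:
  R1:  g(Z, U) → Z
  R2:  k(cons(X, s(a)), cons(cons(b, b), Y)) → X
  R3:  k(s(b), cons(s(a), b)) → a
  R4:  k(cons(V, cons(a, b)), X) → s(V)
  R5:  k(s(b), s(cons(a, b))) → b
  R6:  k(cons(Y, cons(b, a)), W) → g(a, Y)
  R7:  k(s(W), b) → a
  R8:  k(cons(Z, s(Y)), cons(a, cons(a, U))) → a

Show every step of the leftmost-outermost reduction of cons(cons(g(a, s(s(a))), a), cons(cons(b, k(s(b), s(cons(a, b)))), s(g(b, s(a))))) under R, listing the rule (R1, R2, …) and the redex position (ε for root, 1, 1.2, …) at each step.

1. cons(cons(g(a, s(s(a))), a), cons(cons(b, k(s(b), s(cons(a, b)))), s(g(b, s(a)))))  →  cons(cons(a, a), cons(cons(b, k(s(b), s(cons(a, b)))), s(g(b, s(a)))))   [R1 at 1.1]
2. cons(cons(a, a), cons(cons(b, k(s(b), s(cons(a, b)))), s(g(b, s(a)))))  →  cons(cons(a, a), cons(cons(b, b), s(g(b, s(a)))))   [R5 at 2.1.2]
3. cons(cons(a, a), cons(cons(b, b), s(g(b, s(a)))))  →  cons(cons(a, a), cons(cons(b, b), s(b)))   [R1 at 2.2.1]

cons(cons(a, a), cons(cons(b, b), s(b)))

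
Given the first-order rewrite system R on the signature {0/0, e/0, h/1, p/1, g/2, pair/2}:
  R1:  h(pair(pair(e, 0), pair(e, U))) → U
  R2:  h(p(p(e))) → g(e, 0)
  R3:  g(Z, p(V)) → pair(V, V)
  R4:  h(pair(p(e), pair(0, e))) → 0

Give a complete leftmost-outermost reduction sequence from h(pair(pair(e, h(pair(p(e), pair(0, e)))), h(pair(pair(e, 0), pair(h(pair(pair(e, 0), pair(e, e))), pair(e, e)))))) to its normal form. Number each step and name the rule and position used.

1. h(pair(pair(e, h(pair(p(e), pair(0, e)))), h(pair(pair(e, 0), pair(h(pair(pair(e, 0), pair(e, e))), pair(e, e))))))  →  h(pair(pair(e, 0), h(pair(pair(e, 0), pair(h(pair(pair(e, 0), pair(e, e))), pair(e, e))))))   [R4 at 1.1.2]
2. h(pair(pair(e, 0), h(pair(pair(e, 0), pair(h(pair(pair(e, 0), pair(e, e))), pair(e, e))))))  →  h(pair(pair(e, 0), h(pair(pair(e, 0), pair(e, pair(e, e))))))   [R1 at 1.2.1.2.1]
3. h(pair(pair(e, 0), h(pair(pair(e, 0), pair(e, pair(e, e))))))  →  h(pair(pair(e, 0), pair(e, e)))   [R1 at 1.2]
4. h(pair(pair(e, 0), pair(e, e)))  →  e   [R1 at ε]

e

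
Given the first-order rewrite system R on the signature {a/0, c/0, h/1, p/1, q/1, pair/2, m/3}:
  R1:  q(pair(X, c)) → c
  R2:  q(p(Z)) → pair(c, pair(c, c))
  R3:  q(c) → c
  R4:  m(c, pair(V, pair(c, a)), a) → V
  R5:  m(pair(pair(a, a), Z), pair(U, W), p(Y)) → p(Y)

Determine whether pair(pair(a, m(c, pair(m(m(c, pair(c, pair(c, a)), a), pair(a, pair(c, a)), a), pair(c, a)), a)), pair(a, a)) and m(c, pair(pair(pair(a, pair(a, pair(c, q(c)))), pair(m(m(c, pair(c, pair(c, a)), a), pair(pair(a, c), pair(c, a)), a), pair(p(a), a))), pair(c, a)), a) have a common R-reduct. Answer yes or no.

no — NF(t₁) = pair(pair(a, a), pair(a, a)), NF(t₂) = pair(pair(a, pair(a, pair(c, c))), pair(pair(a, c), pair(p(a), a)))

Reduce t₁ = pair(pair(a, m(c, pair(m(m(c, pair(c, pair(c, a)), a), pair(a, pair(c, a)), a), pair(c, a)), a)), pair(a, a)):
1. pair(pair(a, m(c, pair(m(m(c, pair(c, pair(c, a)), a), pair(a, pair(c, a)), a), pair(c, a)), a)), pair(a, a))  →  pair(pair(a, m(m(c, pair(c, pair(c, a)), a), pair(a, pair(c, a)), a)), pair(a, a))   [R4 at 1.2]
2. pair(pair(a, m(m(c, pair(c, pair(c, a)), a), pair(a, pair(c, a)), a)), pair(a, a))  →  pair(pair(a, m(c, pair(a, pair(c, a)), a)), pair(a, a))   [R4 at 1.2.1]
3. pair(pair(a, m(c, pair(a, pair(c, a)), a)), pair(a, a))  →  pair(pair(a, a), pair(a, a))   [R4 at 1.2]

Reduce t₂ = m(c, pair(pair(pair(a, pair(a, pair(c, q(c)))), pair(m(m(c, pair(c, pair(c, a)), a), pair(pair(a, c), pair(c, a)), a), pair(p(a), a))), pair(c, a)), a):
1. m(c, pair(pair(pair(a, pair(a, pair(c, q(c)))), pair(m(m(c, pair(c, pair(c, a)), a), pair(pair(a, c), pair(c, a)), a), pair(p(a), a))), pair(c, a)), a)  →  pair(pair(a, pair(a, pair(c, q(c)))), pair(m(m(c, pair(c, pair(c, a)), a), pair(pair(a, c), pair(c, a)), a), pair(p(a), a)))   [R4 at ε]
2. pair(pair(a, pair(a, pair(c, q(c)))), pair(m(m(c, pair(c, pair(c, a)), a), pair(pair(a, c), pair(c, a)), a), pair(p(a), a)))  →  pair(pair(a, pair(a, pair(c, c))), pair(m(m(c, pair(c, pair(c, a)), a), pair(pair(a, c), pair(c, a)), a), pair(p(a), a)))   [R3 at 1.2.2.2]
3. pair(pair(a, pair(a, pair(c, c))), pair(m(m(c, pair(c, pair(c, a)), a), pair(pair(a, c), pair(c, a)), a), pair(p(a), a)))  →  pair(pair(a, pair(a, pair(c, c))), pair(m(c, pair(pair(a, c), pair(c, a)), a), pair(p(a), a)))   [R4 at 2.1.1]
4. pair(pair(a, pair(a, pair(c, c))), pair(m(c, pair(pair(a, c), pair(c, a)), a), pair(p(a), a)))  →  pair(pair(a, pair(a, pair(c, c))), pair(pair(a, c), pair(p(a), a)))   [R4 at 2.1]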